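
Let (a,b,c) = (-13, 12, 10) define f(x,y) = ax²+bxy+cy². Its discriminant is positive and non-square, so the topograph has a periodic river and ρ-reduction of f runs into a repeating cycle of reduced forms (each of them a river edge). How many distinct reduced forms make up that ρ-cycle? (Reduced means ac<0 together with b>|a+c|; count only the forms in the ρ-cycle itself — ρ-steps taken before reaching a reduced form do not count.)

D = 664, ⌊√D⌋ = 25
river: ρ → (10,8,-15)
river: ρ → (-15,22,3)
river: ρ → (3,20,-22)
river: ρ → (-22,24,1)
river: ρ → (1,24,-22)
river: ρ → (-22,20,3)
river: ρ → (3,22,-15)
river: ρ → (-15,8,10)
river: ρ → (10,12,-13)
river: ρ → (-13,14,9)
river: ρ → (9,22,-5)
river: ρ → (-5,18,17)
river: ρ → (17,16,-6)
river: ρ → (-6,20,11)
river: ρ → (11,24,-2)
river: ρ → (-2,24,11)
river: ρ → (11,20,-6)
river: ρ → (-6,16,17)
river: ρ → (17,18,-5)
river: ρ → (-5,22,9)
river: ρ → (9,14,-13)
river: ρ → (-13,12,10)
ρ-cycle length = 22 (tail of 0 descent steps not counted)

22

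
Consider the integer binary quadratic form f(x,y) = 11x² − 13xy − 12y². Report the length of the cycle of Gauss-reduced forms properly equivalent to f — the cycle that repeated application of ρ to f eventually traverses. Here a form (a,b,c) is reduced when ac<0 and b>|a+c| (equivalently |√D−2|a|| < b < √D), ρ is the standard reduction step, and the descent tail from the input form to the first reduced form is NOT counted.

D = 697, ⌊√D⌋ = 26
descent: ρ → (-12,13,11)  [lands on river]
river: ρ → (11,9,-14)
river: ρ → (-14,19,6)
river: ρ → (6,17,-17)
river: ρ → (-17,17,6)
river: ρ → (6,19,-14)
river: ρ → (-14,9,11)
river: ρ → (11,13,-12)
river: ρ → (-12,11,12)
river: ρ → (12,13,-11)
river: ρ → (-11,9,14)
river: ρ → (14,19,-6)
river: ρ → (-6,17,17)
river: ρ → (17,17,-6)
river: ρ → (-6,19,14)
river: ρ → (14,9,-11)
river: ρ → (-11,13,12)
river: ρ → (12,11,-12)
ρ-cycle length = 18 (tail of 1 descent step not counted)

18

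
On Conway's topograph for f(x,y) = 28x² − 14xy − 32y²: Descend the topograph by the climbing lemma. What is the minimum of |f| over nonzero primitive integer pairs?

descent: ρ → (-32,14,28)  [lands on river]
river: ρ → (28,42,-18)
river: ρ → (-18,30,40)
river: ρ → (40,50,-8)
river: ρ → (-8,46,52)
river: ρ → (52,58,-2)
river: ρ → (-2,58,52)
river: ρ → (52,46,-8)
river: ρ → (-8,50,40)
river: ρ → (40,30,-18)
river: ρ → (-18,42,28)
river: ρ → (28,14,-32)
river: ρ → (-32,50,10)
river: ρ → (10,50,-32)
closes: descent 1, river 14
min |a| on river = 2

2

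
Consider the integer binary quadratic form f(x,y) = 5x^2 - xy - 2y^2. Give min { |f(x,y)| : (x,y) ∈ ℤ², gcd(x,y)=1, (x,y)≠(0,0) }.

descent: ρ → (-2,5,2)  [lands on river]
river: ρ → (2,3,-4)
river: ρ → (-4,5,1)
river: ρ → (1,5,-4)
river: ρ → (-4,3,2)
river: ρ → (2,5,-2)
river: ρ → (-2,3,4)
river: ρ → (4,5,-1)
river: ρ → (-1,5,4)
river: ρ → (4,3,-2)
closes: descent 1, river 10
min |a| on river = 1

1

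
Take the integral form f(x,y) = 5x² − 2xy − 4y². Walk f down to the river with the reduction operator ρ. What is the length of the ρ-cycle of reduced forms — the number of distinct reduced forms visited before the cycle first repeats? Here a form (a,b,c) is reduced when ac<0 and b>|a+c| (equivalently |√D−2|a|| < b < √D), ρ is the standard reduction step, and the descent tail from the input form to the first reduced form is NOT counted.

D = 84, ⌊√D⌋ = 9
descent: ρ → (-4,2,5)  [lands on river]
river: ρ → (5,8,-1)
river: ρ → (-1,8,5)
river: ρ → (5,2,-4)
river: ρ → (-4,6,3)
river: ρ → (3,6,-4)
ρ-cycle length = 6 (tail of 1 descent step not counted)

6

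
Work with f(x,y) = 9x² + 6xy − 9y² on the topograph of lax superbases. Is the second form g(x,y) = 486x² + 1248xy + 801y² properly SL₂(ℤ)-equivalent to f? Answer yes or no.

D₁ = 360, D₂ = 360
river cycle of f (length 6): (-9, 12, 6), (6, 12, -9), (-9, 6, 9), (9, 12, -6), (-6, 12, 9), (9, 6, -9)
river cycle of g (length 6): (6, 12, -9), (-9, 6, 9), (9, 12, -6), (-6, 12, 9), (9, 6, -9), (-9, 12, 6)
cycles coincide ⇒ equivalent

yes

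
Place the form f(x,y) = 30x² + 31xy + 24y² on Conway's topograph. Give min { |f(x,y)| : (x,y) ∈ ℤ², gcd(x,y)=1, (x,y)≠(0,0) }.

translate: b→-29 (≡31 mod 60), so (30,31,24)→(30,-29,23)
flip: (30,-29,23)→(23,29,30)
translate: b→-17 (≡29 mod 46), so (23,29,30)→(23,-17,24)
reduced (well bottom): (23,-17,24) with a≤c, −a<b≤a
well minimum = a = 23

23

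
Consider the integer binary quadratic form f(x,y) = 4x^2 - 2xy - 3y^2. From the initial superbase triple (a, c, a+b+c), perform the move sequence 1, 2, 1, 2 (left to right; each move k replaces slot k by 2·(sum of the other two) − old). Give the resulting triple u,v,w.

start (4,-3,-1) = (f(1,0),f(0,1),f(1,1))
replace slot 1: 2·((-3)+(-1)) − 4 = -12 → (-12,-3,-1)
replace slot 2: 2·((-12)+(-1)) − (-3) = -23 → (-12,-23,-1)
replace slot 1: 2·((-23)+(-1)) − (-12) = -36 → (-36,-23,-1)
replace slot 2: 2·((-36)+(-1)) − (-23) = -51 → (-36,-51,-1)

-36,-51,-1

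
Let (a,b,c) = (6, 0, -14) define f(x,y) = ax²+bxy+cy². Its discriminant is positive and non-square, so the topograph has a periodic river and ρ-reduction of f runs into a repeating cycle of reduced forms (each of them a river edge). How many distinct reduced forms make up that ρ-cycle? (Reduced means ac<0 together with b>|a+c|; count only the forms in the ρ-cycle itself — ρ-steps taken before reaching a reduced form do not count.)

D = 336, ⌊√D⌋ = 18
descent: ρ → (-14,0,6)
descent: ρ → (6,12,-8)  [lands on river]
river: ρ → (-8,4,10)
river: ρ → (10,16,-2)
river: ρ → (-2,16,10)
river: ρ → (10,4,-8)
river: ρ → (-8,12,6)
ρ-cycle length = 6 (tail of 2 descent steps not counted)

6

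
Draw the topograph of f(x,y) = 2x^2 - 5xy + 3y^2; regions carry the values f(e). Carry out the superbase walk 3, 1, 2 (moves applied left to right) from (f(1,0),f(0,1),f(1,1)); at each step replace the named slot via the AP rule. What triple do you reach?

start (2,3,0) = (f(1,0),f(0,1),f(1,1))
replace slot 3: 2·(2+3) − 0 = 10 → (2,3,10)
replace slot 1: 2·(3+10) − 2 = 24 → (24,3,10)
replace slot 2: 2·(24+10) − 3 = 65 → (24,65,10)

24,65,10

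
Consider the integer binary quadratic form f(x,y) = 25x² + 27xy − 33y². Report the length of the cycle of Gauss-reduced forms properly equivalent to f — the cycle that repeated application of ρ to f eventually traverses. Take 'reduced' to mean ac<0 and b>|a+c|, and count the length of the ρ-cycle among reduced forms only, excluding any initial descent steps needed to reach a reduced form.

D = 4029, ⌊√D⌋ = 63
river: ρ → (-33,39,19)
river: ρ → (19,37,-35)
river: ρ → (-35,33,21)
river: ρ → (21,51,-17)
river: ρ → (-17,51,21)
river: ρ → (21,33,-35)
river: ρ → (-35,37,19)
river: ρ → (19,39,-33)
river: ρ → (-33,27,25)
river: ρ → (25,23,-35)
river: ρ → (-35,47,13)
river: ρ → (13,57,-15)
river: ρ → (-15,63,1)
river: ρ → (1,63,-15)
river: ρ → (-15,57,13)
river: ρ → (13,47,-35)
river: ρ → (-35,23,25)
river: ρ → (25,27,-33)
ρ-cycle length = 18 (tail of 0 descent steps not counted)

18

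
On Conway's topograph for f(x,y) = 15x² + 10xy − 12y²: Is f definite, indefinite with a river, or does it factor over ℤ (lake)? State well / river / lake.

D = b²−4ac = 10² − 4·15·(-12) = 820
D > 0 non-square ⇒ indefinite ⇒ periodic river

river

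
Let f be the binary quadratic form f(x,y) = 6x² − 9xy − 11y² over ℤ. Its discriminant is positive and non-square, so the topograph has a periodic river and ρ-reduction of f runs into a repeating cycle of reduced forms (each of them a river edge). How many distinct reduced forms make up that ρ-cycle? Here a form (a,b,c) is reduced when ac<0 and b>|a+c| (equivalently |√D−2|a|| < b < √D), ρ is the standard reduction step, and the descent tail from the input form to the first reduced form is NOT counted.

D = 345, ⌊√D⌋ = 18
descent: ρ → (-11,9,6)  [lands on river]
river: ρ → (6,15,-5)
river: ρ → (-5,15,6)
river: ρ → (6,9,-11)
river: ρ → (-11,13,4)
river: ρ → (4,11,-14)
river: ρ → (-14,17,1)
river: ρ → (1,17,-14)
river: ρ → (-14,11,4)
river: ρ → (4,13,-11)
ρ-cycle length = 10 (tail of 1 descent step not counted)

10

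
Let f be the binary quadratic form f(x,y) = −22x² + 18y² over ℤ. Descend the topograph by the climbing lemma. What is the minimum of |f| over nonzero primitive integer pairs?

descent: ρ → (18,36,-4)  [lands on river]
river: ρ → (-4,36,18)
closes: descent 1, river 2
min |a| on river = 4

4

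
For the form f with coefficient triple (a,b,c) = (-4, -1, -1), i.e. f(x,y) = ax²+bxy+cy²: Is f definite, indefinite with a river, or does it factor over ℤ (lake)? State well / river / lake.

D = b²−4ac = (-1)² − 4·(-4)·(-1) = -15
D < 0 ⇒ definite ⇒ every region one sign ⇒ single well

well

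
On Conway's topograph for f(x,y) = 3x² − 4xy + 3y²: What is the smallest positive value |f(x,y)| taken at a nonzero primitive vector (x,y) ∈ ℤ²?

translate: b→2 (≡-4 mod 6), so (3,-4,3)→(3,2,2)
flip: (3,2,2)→(2,-2,3)
translate: b→2 (≡-2 mod 4), so (2,-2,3)→(2,2,3)
reduced (well bottom): (2,2,3) with a≤c, −a<b≤a
well minimum = a = 2

2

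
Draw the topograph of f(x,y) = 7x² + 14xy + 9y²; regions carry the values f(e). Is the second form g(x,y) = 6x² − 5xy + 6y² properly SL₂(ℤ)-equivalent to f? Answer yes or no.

D₁ = -56, D₂ = -119
discriminants differ ⇒ not SL₂(ℤ)-equivalent

no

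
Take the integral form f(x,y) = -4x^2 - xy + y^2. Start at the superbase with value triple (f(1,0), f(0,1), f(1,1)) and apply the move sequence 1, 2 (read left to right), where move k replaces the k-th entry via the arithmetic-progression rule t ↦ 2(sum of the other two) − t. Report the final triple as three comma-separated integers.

start (-4,1,-4) = (f(1,0),f(0,1),f(1,1))
replace slot 1: 2·(1+(-4)) − (-4) = -2 → (-2,1,-4)
replace slot 2: 2·((-2)+(-4)) − 1 = -13 → (-2,-13,-4)

-2,-13,-4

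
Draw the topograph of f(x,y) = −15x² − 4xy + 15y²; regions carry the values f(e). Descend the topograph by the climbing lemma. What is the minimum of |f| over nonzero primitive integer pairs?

descent: ρ → (15,4,-15)  [lands on river]
river: ρ → (-15,26,4)
river: ρ → (4,30,-1)
river: ρ → (-1,30,4)
river: ρ → (4,26,-15)
river: ρ → (-15,4,15)
river: ρ → (15,26,-4)
river: ρ → (-4,30,1)
river: ρ → (1,30,-4)
river: ρ → (-4,26,15)
closes: descent 1, river 10
min |a| on river = 1

1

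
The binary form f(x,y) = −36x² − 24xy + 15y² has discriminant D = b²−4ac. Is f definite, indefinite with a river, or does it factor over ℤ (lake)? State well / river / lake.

D = b²−4ac = (-24)² − 4·(-36)·15 = 2736
D > 0 non-square ⇒ indefinite ⇒ periodic river

river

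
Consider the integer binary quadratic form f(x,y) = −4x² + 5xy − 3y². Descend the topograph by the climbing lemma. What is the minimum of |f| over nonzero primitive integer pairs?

translate: b→3 (≡-5 mod 8), so (4,-5,3)→(4,3,2)
flip: (4,3,2)→(2,-3,4)
translate: b→1 (≡-3 mod 4), so (2,-3,4)→(2,1,3)
reduced (well bottom): (2,1,3) with a≤c, −a<b≤a
well minimum |f| = |-2| = 2 (negative-definite)

2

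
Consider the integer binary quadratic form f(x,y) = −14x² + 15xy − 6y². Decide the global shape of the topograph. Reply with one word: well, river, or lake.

D = b²−4ac = 15² − 4·(-14)·(-6) = -111
D < 0 ⇒ definite ⇒ every region one sign ⇒ single well

well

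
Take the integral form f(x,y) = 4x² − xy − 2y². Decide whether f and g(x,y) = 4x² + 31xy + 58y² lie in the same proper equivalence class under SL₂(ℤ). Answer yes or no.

D₁ = 33, D₂ = 33
river cycle of f (length 4): (-2, 5, 1), (1, 5, -2), (-2, 3, 3), (3, 3, -2)
river cycle of g (length 4): (-2, 5, 1), (1, 5, -2), (-2, 3, 3), (3, 3, -2)
cycles coincide ⇒ equivalent

yes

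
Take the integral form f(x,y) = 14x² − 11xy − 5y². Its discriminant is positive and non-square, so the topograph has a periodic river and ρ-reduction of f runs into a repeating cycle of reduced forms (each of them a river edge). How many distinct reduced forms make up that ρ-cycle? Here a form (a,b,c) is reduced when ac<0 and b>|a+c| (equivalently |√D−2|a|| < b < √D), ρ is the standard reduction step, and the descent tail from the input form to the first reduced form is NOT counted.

D = 401, ⌊√D⌋ = 20
descent: ρ → (-5,11,14)  [lands on river]
river: ρ → (14,17,-2)
river: ρ → (-2,19,5)
river: ρ → (5,11,-14)
river: ρ → (-14,17,2)
river: ρ → (2,19,-5)
ρ-cycle length = 6 (tail of 1 descent step not counted)

6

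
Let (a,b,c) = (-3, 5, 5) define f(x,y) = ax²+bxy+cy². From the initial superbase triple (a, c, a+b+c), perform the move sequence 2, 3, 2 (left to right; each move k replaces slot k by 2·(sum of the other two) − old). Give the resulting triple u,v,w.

start (-3,5,7) = (f(1,0),f(0,1),f(1,1))
replace slot 2: 2·((-3)+7) − 5 = 3 → (-3,3,7)
replace slot 3: 2·((-3)+3) − 7 = -7 → (-3,3,-7)
replace slot 2: 2·((-3)+(-7)) − 3 = -23 → (-3,-23,-7)

-3,-23,-7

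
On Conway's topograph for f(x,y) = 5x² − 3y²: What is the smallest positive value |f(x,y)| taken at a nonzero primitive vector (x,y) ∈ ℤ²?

descent: ρ → (-3,6,2)  [lands on river]
river: ρ → (2,6,-3)
closes: descent 1, river 2
min |a| on river = 2

2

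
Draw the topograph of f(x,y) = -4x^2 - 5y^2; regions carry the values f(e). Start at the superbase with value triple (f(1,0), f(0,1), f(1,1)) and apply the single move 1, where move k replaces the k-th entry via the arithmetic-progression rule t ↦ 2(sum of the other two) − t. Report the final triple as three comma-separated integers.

start (-4,-5,-9) = (f(1,0),f(0,1),f(1,1))
replace slot 1: 2·((-5)+(-9)) − (-4) = -24 → (-24,-5,-9)

-24,-5,-9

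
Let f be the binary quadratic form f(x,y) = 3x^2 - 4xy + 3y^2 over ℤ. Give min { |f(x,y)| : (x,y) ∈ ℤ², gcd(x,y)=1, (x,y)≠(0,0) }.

translate: b→2 (≡-4 mod 6), so (3,-4,3)→(3,2,2)
flip: (3,2,2)→(2,-2,3)
translate: b→2 (≡-2 mod 4), so (2,-2,3)→(2,2,3)
reduced (well bottom): (2,2,3) with a≤c, −a<b≤a
well minimum = a = 2

2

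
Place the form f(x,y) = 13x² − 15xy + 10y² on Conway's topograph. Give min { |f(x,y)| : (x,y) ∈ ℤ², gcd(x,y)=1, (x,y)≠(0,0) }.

translate: b→11 (≡-15 mod 26), so (13,-15,10)→(13,11,8)
flip: (13,11,8)→(8,-11,13)
translate: b→5 (≡-11 mod 16), so (8,-11,13)→(8,5,10)
reduced (well bottom): (8,5,10) with a≤c, −a<b≤a
well minimum = a = 8

8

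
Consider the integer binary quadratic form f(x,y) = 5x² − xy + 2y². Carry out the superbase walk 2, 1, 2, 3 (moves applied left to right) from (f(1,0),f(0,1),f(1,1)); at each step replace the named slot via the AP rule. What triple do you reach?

start (5,2,6) = (f(1,0),f(0,1),f(1,1))
replace slot 2: 2·(5+6) − 2 = 20 → (5,20,6)
replace slot 1: 2·(20+6) − 5 = 47 → (47,20,6)
replace slot 2: 2·(47+6) − 20 = 86 → (47,86,6)
replace slot 3: 2·(47+86) − 6 = 260 → (47,86,260)

47,86,260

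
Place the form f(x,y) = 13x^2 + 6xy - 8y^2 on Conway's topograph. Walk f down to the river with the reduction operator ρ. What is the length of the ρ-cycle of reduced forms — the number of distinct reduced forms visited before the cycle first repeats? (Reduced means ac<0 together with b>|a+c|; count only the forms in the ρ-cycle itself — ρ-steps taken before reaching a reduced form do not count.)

D = 452, ⌊√D⌋ = 21
river: ρ → (-8,10,11)
river: ρ → (11,12,-7)
river: ρ → (-7,16,7)
river: ρ → (7,12,-11)
river: ρ → (-11,10,8)
river: ρ → (8,6,-13)
river: ρ → (-13,20,1)
river: ρ → (1,20,-13)
river: ρ → (-13,6,8)
river: ρ → (8,10,-11)
river: ρ → (-11,12,7)
river: ρ → (7,16,-7)
river: ρ → (-7,12,11)
river: ρ → (11,10,-8)
river: ρ → (-8,6,13)
river: ρ → (13,20,-1)
river: ρ → (-1,20,13)
river: ρ → (13,6,-8)
ρ-cycle length = 18 (tail of 0 descent steps not counted)

18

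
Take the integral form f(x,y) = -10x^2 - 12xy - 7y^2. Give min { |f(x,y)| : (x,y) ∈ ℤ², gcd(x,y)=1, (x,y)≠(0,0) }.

translate: b→-8 (≡12 mod 20), so (10,12,7)→(10,-8,5)
flip: (10,-8,5)→(5,8,10)
translate: b→-2 (≡8 mod 10), so (5,8,10)→(5,-2,7)
reduced (well bottom): (5,-2,7) with a≤c, −a<b≤a
well minimum |f| = |-5| = 5 (negative-definite)

5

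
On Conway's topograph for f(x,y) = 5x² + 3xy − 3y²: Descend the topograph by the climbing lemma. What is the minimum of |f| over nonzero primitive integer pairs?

river: ρ → (-3,3,5)
river: ρ → (5,7,-1)
river: ρ → (-1,7,5)
river: ρ → (5,3,-3)
closes: descent 0, river 4
min |a| on river = 1

1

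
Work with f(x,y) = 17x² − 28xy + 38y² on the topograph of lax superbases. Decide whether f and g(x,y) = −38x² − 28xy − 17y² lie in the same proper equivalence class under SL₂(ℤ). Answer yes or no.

D₁ = -1800, D₂ = -1800
f: translate: b→6 (≡-28 mod 34), so (17,-28,38)→(17,6,27)
f: reduced (well bottom): (17,6,27) with a≤c, −a<b≤a
g is negative-definite; reduce −g:
−g: flip: (38,28,17)→(17,-28,38)
−g: translate: b→6 (≡-28 mod 34), so (17,-28,38)→(17,6,27)
−g: reduced (well bottom): (17,6,27) with a≤c, −a<b≤a
flip sign back: reduced form of g is (-17,-6,-27)
reduced forms (17, 6, 27) vs (-17, -6, -27) ⇒ inequivalent

no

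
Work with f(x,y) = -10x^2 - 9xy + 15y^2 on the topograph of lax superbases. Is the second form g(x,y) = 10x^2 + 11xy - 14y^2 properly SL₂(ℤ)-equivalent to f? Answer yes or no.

D₁ = 681, D₂ = 681
river cycle of f (length 32): (15, 9, -10), (-10, 11, 14), (14, 17, -7), (-7, 25, 2), (2, 23, -19), (-19, 15, 6), (6, 21, -10), (-10, 19, 8), (8, 13, -16), (-16, 19, 5), … (22 more)
river cycle of g (length 32): (-14, 17, 7), (7, 25, -2), (-2, 23, 19), (19, 15, -6), (-6, 21, 10), (10, 19, -8), (-8, 13, 16), (16, 19, -5), (-5, 21, 12), (12, 3, -14), … (22 more)
cycles differ ⇒ inequivalent

no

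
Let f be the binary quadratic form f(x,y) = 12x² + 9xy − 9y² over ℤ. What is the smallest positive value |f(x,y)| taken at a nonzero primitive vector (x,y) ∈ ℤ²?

river: ρ → (-9,9,12)
river: ρ → (12,15,-6)
river: ρ → (-6,21,3)
river: ρ → (3,21,-6)
river: ρ → (-6,15,12)
river: ρ → (12,9,-9)
closes: descent 0, river 6
min |a| on river = 3

3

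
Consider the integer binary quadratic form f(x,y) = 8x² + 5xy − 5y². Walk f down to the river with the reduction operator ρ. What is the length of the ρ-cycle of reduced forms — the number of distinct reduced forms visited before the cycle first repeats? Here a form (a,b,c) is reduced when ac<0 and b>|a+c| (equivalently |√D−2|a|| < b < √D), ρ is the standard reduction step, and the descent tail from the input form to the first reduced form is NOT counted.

D = 185, ⌊√D⌋ = 13
river: ρ → (-5,5,8)
river: ρ → (8,11,-2)
river: ρ → (-2,13,2)
river: ρ → (2,11,-8)
river: ρ → (-8,5,5)
river: ρ → (5,5,-8)
river: ρ → (-8,11,2)
river: ρ → (2,13,-2)
river: ρ → (-2,11,8)
river: ρ → (8,5,-5)
ρ-cycle length = 10 (tail of 0 descent steps not counted)

10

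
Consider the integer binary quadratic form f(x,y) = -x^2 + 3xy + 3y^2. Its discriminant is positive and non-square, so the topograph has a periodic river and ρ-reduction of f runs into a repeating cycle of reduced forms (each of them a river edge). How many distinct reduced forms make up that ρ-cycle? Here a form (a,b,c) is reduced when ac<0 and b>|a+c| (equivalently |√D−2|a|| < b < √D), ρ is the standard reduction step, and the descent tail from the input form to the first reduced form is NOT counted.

D = 21, ⌊√D⌋ = 4
river: ρ → (3,3,-1)
river: ρ → (-1,3,3)
ρ-cycle length = 2 (tail of 0 descent steps not counted)

2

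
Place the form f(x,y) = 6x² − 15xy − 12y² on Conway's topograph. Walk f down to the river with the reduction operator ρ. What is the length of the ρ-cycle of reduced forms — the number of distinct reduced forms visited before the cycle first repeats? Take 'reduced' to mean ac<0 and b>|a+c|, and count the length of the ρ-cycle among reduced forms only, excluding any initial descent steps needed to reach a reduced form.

D = 513, ⌊√D⌋ = 22
descent: ρ → (-12,15,6)  [lands on river]
river: ρ → (6,21,-3)
river: ρ → (-3,21,6)
river: ρ → (6,15,-12)
river: ρ → (-12,9,9)
river: ρ → (9,9,-12)
ρ-cycle length = 6 (tail of 1 descent step not counted)

6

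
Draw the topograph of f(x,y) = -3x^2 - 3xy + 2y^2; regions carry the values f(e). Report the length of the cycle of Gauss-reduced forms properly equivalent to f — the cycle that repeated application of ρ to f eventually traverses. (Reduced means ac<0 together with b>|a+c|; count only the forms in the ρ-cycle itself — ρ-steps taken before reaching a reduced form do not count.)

D = 33, ⌊√D⌋ = 5
descent: ρ → (2,3,-3)  [lands on river]
river: ρ → (-3,3,2)
river: ρ → (2,5,-1)
river: ρ → (-1,5,2)
ρ-cycle length = 4 (tail of 1 descent step not counted)

4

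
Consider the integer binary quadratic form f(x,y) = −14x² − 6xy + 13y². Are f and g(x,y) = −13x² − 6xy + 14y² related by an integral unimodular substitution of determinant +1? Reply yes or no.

D₁ = 764, D₂ = 764
river cycle of f (length 16): (13, 6, -14), (-14, 22, 5), (5, 18, -22), (-22, 26, 1), (1, 26, -22), (-22, 18, 5), (5, 22, -14), (-14, 6, 13), (13, 20, -7), (-7, 22, 10), … (6 more)
river cycle of g (length 16): (14, 6, -13), (-13, 20, 7), (7, 22, -10), (-10, 18, 11), (11, 26, -2), (-2, 26, 11), (11, 18, -10), (-10, 22, 7), (7, 20, -13), (-13, 6, 14), … (6 more)
cycles differ ⇒ inequivalent

no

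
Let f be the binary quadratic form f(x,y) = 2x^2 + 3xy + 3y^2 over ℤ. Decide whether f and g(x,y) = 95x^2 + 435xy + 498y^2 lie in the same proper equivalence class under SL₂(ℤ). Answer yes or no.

D₁ = -15, D₂ = -15
f: translate: b→-1 (≡3 mod 4), so (2,3,3)→(2,-1,2)
f: flip: (2,-1,2)→(2,1,2)
f: reduced (well bottom): (2,1,2) with a≤c, −a<b≤a
g: translate: b→55 (≡435 mod 190), so (95,435,498)→(95,55,8)
g: flip: (95,55,8)→(8,-55,95)
g: translate: b→-7 (≡-55 mod 16), so (8,-55,95)→(8,-7,2)
g: flip: (8,-7,2)→(2,7,8)
g: translate: b→-1 (≡7 mod 4), so (2,7,8)→(2,-1,2)
g: flip: (2,-1,2)→(2,1,2)
g: reduced (well bottom): (2,1,2) with a≤c, −a<b≤a
reduced forms (2, 1, 2) vs (2, 1, 2) ⇒ equivalent

yes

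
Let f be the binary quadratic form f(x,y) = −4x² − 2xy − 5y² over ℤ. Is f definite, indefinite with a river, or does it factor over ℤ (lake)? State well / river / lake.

D = b²−4ac = (-2)² − 4·(-4)·(-5) = -76
D < 0 ⇒ definite ⇒ every region one sign ⇒ single well

well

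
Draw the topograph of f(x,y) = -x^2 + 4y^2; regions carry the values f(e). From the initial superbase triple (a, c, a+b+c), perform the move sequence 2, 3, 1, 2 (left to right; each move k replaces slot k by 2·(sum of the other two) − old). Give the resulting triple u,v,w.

start (-1,4,3) = (f(1,0),f(0,1),f(1,1))
replace slot 2: 2·((-1)+3) − 4 = 0 → (-1,0,3)
replace slot 3: 2·((-1)+0) − 3 = -5 → (-1,0,-5)
replace slot 1: 2·(0+(-5)) − (-1) = -9 → (-9,0,-5)
replace slot 2: 2·((-9)+(-5)) − 0 = -28 → (-9,-28,-5)

-9,-28,-5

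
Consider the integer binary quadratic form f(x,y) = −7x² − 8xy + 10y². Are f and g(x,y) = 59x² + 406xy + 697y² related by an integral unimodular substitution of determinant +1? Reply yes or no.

D₁ = 344, D₂ = 344
river cycle of f (length 10): (10, 8, -7), (-7, 6, 11), (11, 16, -2), (-2, 16, 11), (11, 6, -7), (-7, 8, 10), (10, 12, -5), (-5, 18, 1), (1, 18, -5), (-5, 12, 10)
river cycle of g (length 10): (10, 8, -7), (-7, 6, 11), (11, 16, -2), (-2, 16, 11), (11, 6, -7), (-7, 8, 10), (10, 12, -5), (-5, 18, 1), (1, 18, -5), (-5, 12, 10)
cycles coincide ⇒ equivalent

yes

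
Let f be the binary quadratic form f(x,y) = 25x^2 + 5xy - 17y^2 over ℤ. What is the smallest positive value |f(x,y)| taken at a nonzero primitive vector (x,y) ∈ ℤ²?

descent: ρ → (-17,29,13)  [lands on river]
river: ρ → (13,23,-23)
river: ρ → (-23,23,13)
river: ρ → (13,29,-17)
river: ρ → (-17,39,3)
river: ρ → (3,39,-17)
closes: descent 1, river 6
min |a| on river = 3

3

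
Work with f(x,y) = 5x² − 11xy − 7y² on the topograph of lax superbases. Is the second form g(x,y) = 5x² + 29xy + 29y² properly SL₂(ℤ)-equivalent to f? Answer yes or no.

D₁ = 261, D₂ = 261
river cycle of f (length 8): (-7, 11, 5), (5, 9, -9), (-9, 9, 5), (5, 11, -7), (-7, 3, 9), (9, 15, -1), (-1, 15, 9), (9, 3, -7)
river cycle of g (length 8): (5, 11, -7), (-7, 3, 9), (9, 15, -1), (-1, 15, 9), (9, 3, -7), (-7, 11, 5), (5, 9, -9), (-9, 9, 5)
cycles coincide ⇒ equivalent

yes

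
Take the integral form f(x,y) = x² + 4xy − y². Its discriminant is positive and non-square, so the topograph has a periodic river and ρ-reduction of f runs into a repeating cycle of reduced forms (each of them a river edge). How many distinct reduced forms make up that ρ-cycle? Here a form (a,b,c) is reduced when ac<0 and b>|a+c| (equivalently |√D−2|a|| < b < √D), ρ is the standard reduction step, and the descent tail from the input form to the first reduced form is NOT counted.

D = 20, ⌊√D⌋ = 4
river: ρ → (-1,4,1)
river: ρ → (1,4,-1)
ρ-cycle length = 2 (tail of 0 descent steps not counted)

2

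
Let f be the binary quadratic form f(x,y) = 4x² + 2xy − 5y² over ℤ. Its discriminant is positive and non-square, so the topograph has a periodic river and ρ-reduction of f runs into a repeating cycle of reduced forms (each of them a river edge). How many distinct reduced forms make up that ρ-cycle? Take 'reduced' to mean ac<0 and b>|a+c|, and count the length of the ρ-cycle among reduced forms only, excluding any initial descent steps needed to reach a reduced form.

D = 84, ⌊√D⌋ = 9
river: ρ → (-5,8,1)
river: ρ → (1,8,-5)
river: ρ → (-5,2,4)
river: ρ → (4,6,-3)
river: ρ → (-3,6,4)
river: ρ → (4,2,-5)
ρ-cycle length = 6 (tail of 0 descent steps not counted)

6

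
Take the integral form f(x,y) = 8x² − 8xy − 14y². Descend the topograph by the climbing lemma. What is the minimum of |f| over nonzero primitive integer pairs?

descent: ρ → (-14,8,8)  [lands on river]
river: ρ → (8,8,-14)
river: ρ → (-14,20,2)
river: ρ → (2,20,-14)
closes: descent 1, river 4
min |a| on river = 2

2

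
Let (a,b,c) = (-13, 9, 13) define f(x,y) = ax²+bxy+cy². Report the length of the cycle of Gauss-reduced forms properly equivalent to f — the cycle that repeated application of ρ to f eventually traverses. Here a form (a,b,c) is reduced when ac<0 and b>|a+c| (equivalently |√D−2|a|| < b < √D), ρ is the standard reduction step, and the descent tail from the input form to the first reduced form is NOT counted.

D = 757, ⌊√D⌋ = 27
river: ρ → (13,17,-9)
river: ρ → (-9,19,11)
river: ρ → (11,25,-3)
river: ρ → (-3,23,19)
river: ρ → (19,15,-7)
river: ρ → (-7,27,1)
river: ρ → (1,27,-7)
river: ρ → (-7,15,19)
river: ρ → (19,23,-3)
river: ρ → (-3,25,11)
river: ρ → (11,19,-9)
river: ρ → (-9,17,13)
river: ρ → (13,9,-13)
river: ρ → (-13,17,9)
river: ρ → (9,19,-11)
river: ρ → (-11,25,3)
river: ρ → (3,23,-19)
river: ρ → (-19,15,7)
river: ρ → (7,27,-1)
river: ρ → (-1,27,7)
river: ρ → (7,15,-19)
river: ρ → (-19,23,3)
river: ρ → (3,25,-11)
river: ρ → (-11,19,9)
river: ρ → (9,17,-13)
river: ρ → (-13,9,13)
ρ-cycle length = 26 (tail of 0 descent steps not counted)

26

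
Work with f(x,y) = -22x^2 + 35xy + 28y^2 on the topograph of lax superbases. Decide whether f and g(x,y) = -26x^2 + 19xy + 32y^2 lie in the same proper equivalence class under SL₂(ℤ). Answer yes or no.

D₁ = 3689, D₂ = 3689
river cycle of f (length 32): (28, 21, -29), (-29, 37, 20), (20, 43, -23), (-23, 49, 14), (14, 35, -44), (-44, 53, 5), (5, 57, -22), (-22, 31, 31), (31, 31, -22), (-22, 57, 5), … (22 more)
river cycle of g (length 26): (32, 45, -13), (-13, 59, 4), (4, 53, -55), (-55, 57, 2), (2, 59, -26), (-26, 45, 16), (16, 51, -17), (-17, 51, 16), (16, 45, -26), (-26, 59, 2), … (16 more)
cycles differ ⇒ inequivalent

no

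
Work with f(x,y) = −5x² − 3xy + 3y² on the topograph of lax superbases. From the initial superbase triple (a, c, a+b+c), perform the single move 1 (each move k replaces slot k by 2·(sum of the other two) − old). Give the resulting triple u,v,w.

start (-5,3,-5) = (f(1,0),f(0,1),f(1,1))
replace slot 1: 2·(3+(-5)) − (-5) = 1 → (1,3,-5)

1,3,-5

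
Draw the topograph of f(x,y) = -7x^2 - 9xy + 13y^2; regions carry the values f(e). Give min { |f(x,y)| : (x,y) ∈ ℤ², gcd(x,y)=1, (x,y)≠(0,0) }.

descent: ρ → (13,9,-7)  [lands on river]
river: ρ → (-7,19,3)
river: ρ → (3,17,-13)
river: ρ → (-13,9,7)
river: ρ → (7,19,-3)
river: ρ → (-3,17,13)
closes: descent 1, river 6
min |a| on river = 3

3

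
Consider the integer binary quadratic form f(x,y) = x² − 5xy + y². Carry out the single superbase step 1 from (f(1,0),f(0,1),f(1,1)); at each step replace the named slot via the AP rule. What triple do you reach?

start (1,1,-3) = (f(1,0),f(0,1),f(1,1))
replace slot 1: 2·(1+(-3)) − 1 = -5 → (-5,1,-3)

-5,1,-3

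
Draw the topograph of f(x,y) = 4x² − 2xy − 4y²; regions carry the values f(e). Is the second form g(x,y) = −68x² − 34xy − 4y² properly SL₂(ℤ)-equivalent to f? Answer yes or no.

D₁ = 68, D₂ = 68
river cycle of f (length 6): (-4, 2, 4), (4, 6, -2), (-2, 6, 4), (4, 2, -4), (-4, 6, 2), (2, 6, -4)
river cycle of g (length 6): (-4, 2, 4), (4, 6, -2), (-2, 6, 4), (4, 2, -4), (-4, 6, 2), (2, 6, -4)
cycles coincide ⇒ equivalent

yes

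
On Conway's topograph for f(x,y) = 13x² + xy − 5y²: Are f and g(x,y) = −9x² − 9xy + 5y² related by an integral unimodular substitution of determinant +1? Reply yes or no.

D₁ = 261, D₂ = 261
river cycle of f (length 8): (-5, 9, 9), (9, 9, -5), (-5, 11, 7), (7, 3, -9), (-9, 15, 1), (1, 15, -9), (-9, 3, 7), (7, 11, -5)
river cycle of g (length 8): (5, 9, -9), (-9, 9, 5), (5, 11, -7), (-7, 3, 9), (9, 15, -1), (-1, 15, 9), (9, 3, -7), (-7, 11, 5)
cycles differ ⇒ inequivalent

no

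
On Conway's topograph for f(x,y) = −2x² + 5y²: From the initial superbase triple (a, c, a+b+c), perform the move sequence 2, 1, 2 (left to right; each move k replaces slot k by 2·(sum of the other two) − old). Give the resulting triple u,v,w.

start (-2,5,3) = (f(1,0),f(0,1),f(1,1))
replace slot 2: 2·((-2)+3) − 5 = -3 → (-2,-3,3)
replace slot 1: 2·((-3)+3) − (-2) = 2 → (2,-3,3)
replace slot 2: 2·(2+3) − (-3) = 13 → (2,13,3)

2,13,3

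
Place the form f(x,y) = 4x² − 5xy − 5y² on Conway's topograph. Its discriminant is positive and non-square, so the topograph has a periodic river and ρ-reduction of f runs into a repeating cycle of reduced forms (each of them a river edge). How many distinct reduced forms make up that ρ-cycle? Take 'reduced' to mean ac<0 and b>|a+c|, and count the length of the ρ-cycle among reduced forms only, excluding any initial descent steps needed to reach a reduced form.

D = 105, ⌊√D⌋ = 10
descent: ρ → (-5,5,4)  [lands on river]
river: ρ → (4,3,-6)
river: ρ → (-6,9,1)
river: ρ → (1,9,-6)
river: ρ → (-6,3,4)
river: ρ → (4,5,-5)
ρ-cycle length = 6 (tail of 1 descent step not counted)

6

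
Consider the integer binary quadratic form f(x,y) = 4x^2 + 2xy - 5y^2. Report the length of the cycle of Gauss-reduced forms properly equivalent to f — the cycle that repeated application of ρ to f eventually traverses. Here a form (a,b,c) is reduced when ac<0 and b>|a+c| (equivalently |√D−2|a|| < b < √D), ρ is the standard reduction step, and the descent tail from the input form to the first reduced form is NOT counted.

D = 84, ⌊√D⌋ = 9
river: ρ → (-5,8,1)
river: ρ → (1,8,-5)
river: ρ → (-5,2,4)
river: ρ → (4,6,-3)
river: ρ → (-3,6,4)
river: ρ → (4,2,-5)
ρ-cycle length = 6 (tail of 0 descent steps not counted)

6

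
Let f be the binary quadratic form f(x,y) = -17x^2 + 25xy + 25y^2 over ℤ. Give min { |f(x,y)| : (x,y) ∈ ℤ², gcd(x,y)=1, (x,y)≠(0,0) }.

river: ρ → (25,25,-17)
river: ρ → (-17,43,7)
river: ρ → (7,41,-23)
river: ρ → (-23,5,25)
river: ρ → (25,45,-3)
river: ρ → (-3,45,25)
river: ρ → (25,5,-23)
river: ρ → (-23,41,7)
river: ρ → (7,43,-17)
river: ρ → (-17,25,25)
closes: descent 0, river 10
min |a| on river = 3

3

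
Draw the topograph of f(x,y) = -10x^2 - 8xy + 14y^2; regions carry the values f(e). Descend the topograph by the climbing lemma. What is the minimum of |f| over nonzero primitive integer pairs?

descent: ρ → (14,8,-10)  [lands on river]
river: ρ → (-10,12,12)
river: ρ → (12,12,-10)
river: ρ → (-10,8,14)
river: ρ → (14,20,-4)
river: ρ → (-4,20,14)
closes: descent 1, river 6
min |a| on river = 4

4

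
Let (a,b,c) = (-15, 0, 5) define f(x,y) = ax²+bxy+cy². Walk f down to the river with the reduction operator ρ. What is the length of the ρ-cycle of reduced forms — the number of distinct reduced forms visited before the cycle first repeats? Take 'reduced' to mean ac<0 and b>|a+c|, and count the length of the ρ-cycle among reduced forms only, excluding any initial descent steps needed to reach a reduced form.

D = 300, ⌊√D⌋ = 17
descent: ρ → (5,10,-10)  [lands on river]
river: ρ → (-10,10,5)
ρ-cycle length = 2 (tail of 1 descent step not counted)

2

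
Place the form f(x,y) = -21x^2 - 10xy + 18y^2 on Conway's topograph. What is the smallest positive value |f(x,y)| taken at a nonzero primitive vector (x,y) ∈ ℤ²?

descent: ρ → (18,10,-21)  [lands on river]
river: ρ → (-21,32,7)
river: ρ → (7,38,-6)
river: ρ → (-6,34,19)
river: ρ → (19,4,-21)
river: ρ → (-21,38,2)
river: ρ → (2,38,-21)
river: ρ → (-21,4,19)
river: ρ → (19,34,-6)
river: ρ → (-6,38,7)
river: ρ → (7,32,-21)
river: ρ → (-21,10,18)
river: ρ → (18,26,-13)
river: ρ → (-13,26,18)
closes: descent 1, river 14
min |a| on river = 2

2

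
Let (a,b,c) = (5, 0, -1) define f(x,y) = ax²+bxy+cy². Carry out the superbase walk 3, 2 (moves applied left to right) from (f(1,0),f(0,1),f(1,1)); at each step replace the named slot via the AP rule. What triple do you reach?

start (5,-1,4) = (f(1,0),f(0,1),f(1,1))
replace slot 3: 2·(5+(-1)) − 4 = 4 → (5,-1,4)
replace slot 2: 2·(5+4) − (-1) = 19 → (5,19,4)

5,19,4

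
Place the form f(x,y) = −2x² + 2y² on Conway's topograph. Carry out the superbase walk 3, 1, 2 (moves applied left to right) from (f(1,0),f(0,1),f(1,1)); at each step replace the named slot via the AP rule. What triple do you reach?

start (-2,2,0) = (f(1,0),f(0,1),f(1,1))
replace slot 3: 2·((-2)+2) − 0 = 0 → (-2,2,0)
replace slot 1: 2·(2+0) − (-2) = 6 → (6,2,0)
replace slot 2: 2·(6+0) − 2 = 10 → (6,10,0)

6,10,0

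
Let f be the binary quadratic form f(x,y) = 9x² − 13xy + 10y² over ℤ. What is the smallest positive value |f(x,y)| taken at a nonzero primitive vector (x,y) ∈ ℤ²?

translate: b→5 (≡-13 mod 18), so (9,-13,10)→(9,5,6)
flip: (9,5,6)→(6,-5,9)
reduced (well bottom): (6,-5,9) with a≤c, −a<b≤a
well minimum = a = 6

6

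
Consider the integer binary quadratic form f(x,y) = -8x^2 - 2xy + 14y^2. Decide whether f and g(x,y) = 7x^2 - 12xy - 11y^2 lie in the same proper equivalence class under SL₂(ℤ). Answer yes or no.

D₁ = 452, D₂ = 452
river cycle of f (length 14): (-8, 14, 8), (8, 18, -4), (-4, 14, 16), (16, 18, -2), (-2, 18, 16), (16, 14, -4), (-4, 18, 8), (8, 14, -8), (-8, 18, 4), (4, 14, -16), … (4 more)
river cycle of g (length 18): (-11, 12, 7), (7, 16, -7), (-7, 12, 11), (11, 10, -8), (-8, 6, 13), (13, 20, -1), (-1, 20, 13), (13, 6, -8), (-8, 10, 11), (11, 12, -7), … (8 more)
cycles differ ⇒ inequivalent

no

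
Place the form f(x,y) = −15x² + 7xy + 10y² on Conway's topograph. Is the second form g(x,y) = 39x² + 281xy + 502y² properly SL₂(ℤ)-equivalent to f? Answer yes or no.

D₁ = 649, D₂ = 649
river cycle of f (length 34): (10, 13, -12), (-12, 11, 11), (11, 11, -12), (-12, 13, 10), (10, 7, -15), (-15, 23, 2), (2, 25, -3), (-3, 23, 10), (10, 17, -9), (-9, 19, 8), … (24 more)
river cycle of g (length 34): (2, 23, -15), (-15, 7, 10), (10, 13, -12), (-12, 11, 11), (11, 11, -12), (-12, 13, 10), (10, 7, -15), (-15, 23, 2), (2, 25, -3), (-3, 23, 10), … (24 more)
cycles coincide ⇒ equivalent

yes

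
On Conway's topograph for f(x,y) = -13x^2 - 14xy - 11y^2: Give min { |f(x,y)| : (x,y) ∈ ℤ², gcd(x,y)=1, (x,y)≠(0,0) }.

translate: b→-12 (≡14 mod 26), so (13,14,11)→(13,-12,10)
flip: (13,-12,10)→(10,12,13)
translate: b→-8 (≡12 mod 20), so (10,12,13)→(10,-8,11)
reduced (well bottom): (10,-8,11) with a≤c, −a<b≤a
well minimum |f| = |-10| = 10 (negative-definite)

10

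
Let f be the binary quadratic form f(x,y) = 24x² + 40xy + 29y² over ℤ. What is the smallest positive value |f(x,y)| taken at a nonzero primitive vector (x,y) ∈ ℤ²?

translate: b→-8 (≡40 mod 48), so (24,40,29)→(24,-8,13)
flip: (24,-8,13)→(13,8,24)
reduced (well bottom): (13,8,24) with a≤c, −a<b≤a
well minimum = a = 13

13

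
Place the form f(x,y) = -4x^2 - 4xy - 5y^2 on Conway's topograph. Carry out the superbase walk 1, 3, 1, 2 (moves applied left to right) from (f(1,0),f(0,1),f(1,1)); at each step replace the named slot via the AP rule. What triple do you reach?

start (-4,-5,-13) = (f(1,0),f(0,1),f(1,1))
replace slot 1: 2·((-5)+(-13)) − (-4) = -32 → (-32,-5,-13)
replace slot 3: 2·((-32)+(-5)) − (-13) = -61 → (-32,-5,-61)
replace slot 1: 2·((-5)+(-61)) − (-32) = -100 → (-100,-5,-61)
replace slot 2: 2·((-100)+(-61)) − (-5) = -317 → (-100,-317,-61)

-100,-317,-61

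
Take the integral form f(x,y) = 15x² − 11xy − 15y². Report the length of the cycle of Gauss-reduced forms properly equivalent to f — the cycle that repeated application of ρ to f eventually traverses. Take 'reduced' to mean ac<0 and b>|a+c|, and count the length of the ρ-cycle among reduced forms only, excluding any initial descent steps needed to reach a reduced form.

D = 1021, ⌊√D⌋ = 31
descent: ρ → (-15,11,15)  [lands on river]
river: ρ → (15,19,-11)
river: ρ → (-11,25,9)
river: ρ → (9,29,-5)
river: ρ → (-5,31,3)
river: ρ → (3,29,-15)
river: ρ → (-15,31,1)
river: ρ → (1,31,-15)
river: ρ → (-15,29,3)
river: ρ → (3,31,-5)
river: ρ → (-5,29,9)
river: ρ → (9,25,-11)
river: ρ → (-11,19,15)
river: ρ → (15,11,-15)
river: ρ → (-15,19,11)
river: ρ → (11,25,-9)
river: ρ → (-9,29,5)
river: ρ → (5,31,-3)
river: ρ → (-3,29,15)
river: ρ → (15,31,-1)
river: ρ → (-1,31,15)
river: ρ → (15,29,-3)
river: ρ → (-3,31,5)
river: ρ → (5,29,-9)
river: ρ → (-9,25,11)
river: ρ → (11,19,-15)
ρ-cycle length = 26 (tail of 1 descent step not counted)

26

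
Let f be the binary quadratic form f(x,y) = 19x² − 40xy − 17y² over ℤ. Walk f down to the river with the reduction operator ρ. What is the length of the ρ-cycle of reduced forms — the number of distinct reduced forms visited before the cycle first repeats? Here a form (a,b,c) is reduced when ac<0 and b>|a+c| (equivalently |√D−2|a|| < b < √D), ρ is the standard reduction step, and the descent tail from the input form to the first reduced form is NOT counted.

D = 2892, ⌊√D⌋ = 53
descent: ρ → (-17,40,19)  [lands on river]
river: ρ → (19,36,-21)
river: ρ → (-21,48,7)
river: ρ → (7,50,-14)
river: ρ → (-14,34,31)
river: ρ → (31,28,-17)
ρ-cycle length = 6 (tail of 1 descent step not counted)

6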